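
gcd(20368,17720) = 8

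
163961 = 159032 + 4929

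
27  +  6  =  33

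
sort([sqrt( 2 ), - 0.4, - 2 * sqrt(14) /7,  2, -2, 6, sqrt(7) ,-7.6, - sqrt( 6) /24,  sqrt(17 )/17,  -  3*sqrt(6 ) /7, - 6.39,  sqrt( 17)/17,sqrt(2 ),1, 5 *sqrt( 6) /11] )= [-7.6, - 6.39,-2,-2*sqrt(14 )/7,  -  3*sqrt(6 )/7,  -  0.4,-sqrt(6 ) /24,sqrt(17)/17, sqrt (17 ) /17,1,5*sqrt( 6)/11 , sqrt ( 2),sqrt ( 2 ),2, sqrt(7),  6]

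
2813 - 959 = 1854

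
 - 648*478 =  - 309744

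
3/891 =1/297 = 0.00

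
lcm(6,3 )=6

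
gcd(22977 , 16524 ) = 27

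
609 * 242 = 147378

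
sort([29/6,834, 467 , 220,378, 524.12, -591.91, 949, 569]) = [ - 591.91,29/6, 220, 378, 467,  524.12,  569, 834 , 949 ]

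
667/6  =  667/6= 111.17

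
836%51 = 20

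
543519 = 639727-96208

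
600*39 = 23400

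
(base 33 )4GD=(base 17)GG1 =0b1001100100001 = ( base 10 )4897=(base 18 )F21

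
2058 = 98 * 21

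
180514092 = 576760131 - 396246039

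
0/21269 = 0 = 0.00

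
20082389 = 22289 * 901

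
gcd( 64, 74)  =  2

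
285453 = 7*40779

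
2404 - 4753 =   -  2349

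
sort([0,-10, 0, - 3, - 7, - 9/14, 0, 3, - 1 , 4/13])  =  [-10, - 7, - 3, - 1, - 9/14, 0, 0,0, 4/13, 3] 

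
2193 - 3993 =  - 1800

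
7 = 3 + 4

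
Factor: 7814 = 2^1*3907^1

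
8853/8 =8853/8 = 1106.62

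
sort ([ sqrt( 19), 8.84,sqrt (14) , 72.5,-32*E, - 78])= [- 32*E,- 78,sqrt( 14),sqrt( 19),8.84  ,  72.5 ]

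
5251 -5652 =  - 401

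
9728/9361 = 9728/9361 = 1.04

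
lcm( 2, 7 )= 14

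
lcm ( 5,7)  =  35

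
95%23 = 3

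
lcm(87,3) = 87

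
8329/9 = 8329/9  =  925.44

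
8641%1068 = 97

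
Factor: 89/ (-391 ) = - 17^ ( - 1 )*23^( - 1)*89^1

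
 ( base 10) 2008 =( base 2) 11111011000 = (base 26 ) 2p6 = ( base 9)2671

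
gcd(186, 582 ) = 6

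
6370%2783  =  804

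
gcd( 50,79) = 1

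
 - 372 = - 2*186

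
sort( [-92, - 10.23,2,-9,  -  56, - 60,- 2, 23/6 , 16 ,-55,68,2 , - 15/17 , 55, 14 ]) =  [ - 92, - 60,-56, - 55, - 10.23, - 9,  -  2,-15/17, 2,2, 23/6, 14, 16 , 55 , 68 ] 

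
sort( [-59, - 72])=[-72 ,-59 ] 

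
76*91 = 6916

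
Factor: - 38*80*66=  -2^6*3^1*5^1*11^1*19^1 = - 200640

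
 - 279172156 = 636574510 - 915746666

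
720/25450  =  72/2545 = 0.03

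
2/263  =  2/263 = 0.01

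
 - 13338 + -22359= - 35697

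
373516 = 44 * 8489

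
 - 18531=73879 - 92410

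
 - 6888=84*( - 82) 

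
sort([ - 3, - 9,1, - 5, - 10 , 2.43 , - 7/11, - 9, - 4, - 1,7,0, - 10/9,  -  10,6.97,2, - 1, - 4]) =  [ - 10, - 10, - 9, - 9, - 5, - 4 , -4, - 3, - 10/9, - 1, -1, - 7/11,0,  1, 2,2.43,6.97,7 ]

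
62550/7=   62550/7=8935.71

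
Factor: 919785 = 3^1*5^1*17^1*3607^1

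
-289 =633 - 922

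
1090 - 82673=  - 81583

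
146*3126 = 456396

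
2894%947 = 53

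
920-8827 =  - 7907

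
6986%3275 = 436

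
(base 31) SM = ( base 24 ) 1d2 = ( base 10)890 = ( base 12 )622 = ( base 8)1572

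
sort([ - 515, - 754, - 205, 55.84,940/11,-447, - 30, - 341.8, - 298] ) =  [ - 754 ,-515,  -  447, - 341.8,- 298, - 205, - 30, 55.84,940/11 ] 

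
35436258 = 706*50193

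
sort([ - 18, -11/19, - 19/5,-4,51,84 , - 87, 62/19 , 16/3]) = [ - 87,  -  18, - 4 , - 19/5,  -  11/19,62/19,16/3, 51, 84 ]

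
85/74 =1+11/74  =  1.15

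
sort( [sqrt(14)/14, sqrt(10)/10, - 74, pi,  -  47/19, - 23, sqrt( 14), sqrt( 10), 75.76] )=[ - 74, - 23, - 47/19, sqrt( 14) /14,  sqrt( 10)/10,pi,sqrt ( 10 ), sqrt ( 14)  ,  75.76]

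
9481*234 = 2218554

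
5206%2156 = 894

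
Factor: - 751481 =-751481^1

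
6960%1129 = 186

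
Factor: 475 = 5^2*19^1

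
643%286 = 71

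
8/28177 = 8/28177  =  0.00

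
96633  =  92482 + 4151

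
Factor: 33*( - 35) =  - 3^1 * 5^1*7^1*11^1 = - 1155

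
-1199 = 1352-2551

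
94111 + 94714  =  188825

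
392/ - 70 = -6 +2/5 = -5.60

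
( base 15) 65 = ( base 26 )3H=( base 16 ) 5F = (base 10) 95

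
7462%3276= 910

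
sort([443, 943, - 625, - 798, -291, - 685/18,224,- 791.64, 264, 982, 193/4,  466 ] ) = [ - 798,-791.64,-625, - 291, - 685/18, 193/4,224,264,443,466 , 943 , 982 ] 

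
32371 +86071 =118442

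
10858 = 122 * 89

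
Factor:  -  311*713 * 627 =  - 139032861=- 3^1*11^1*19^1 * 23^1*31^1*311^1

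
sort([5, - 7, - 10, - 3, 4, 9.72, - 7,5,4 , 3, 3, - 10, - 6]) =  [-10, - 10, - 7, - 7 , - 6, - 3, 3,3 , 4,  4, 5, 5, 9.72 ]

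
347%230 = 117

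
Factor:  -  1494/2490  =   - 3^1*5^(  -  1)  =  -  3/5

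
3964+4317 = 8281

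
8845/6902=1 + 67/238= 1.28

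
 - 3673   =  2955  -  6628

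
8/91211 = 8/91211=   0.00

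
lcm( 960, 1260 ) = 20160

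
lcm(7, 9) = 63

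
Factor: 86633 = 41^1*2113^1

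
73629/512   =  73629/512= 143.81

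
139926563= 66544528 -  - 73382035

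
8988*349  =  3136812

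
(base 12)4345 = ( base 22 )f65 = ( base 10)7397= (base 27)a3q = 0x1CE5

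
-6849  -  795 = -7644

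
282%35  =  2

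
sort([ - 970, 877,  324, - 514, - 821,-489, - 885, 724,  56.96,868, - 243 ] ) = [ - 970, - 885, - 821, - 514, - 489, - 243,56.96,324, 724,868,877 ]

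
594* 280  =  166320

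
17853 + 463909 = 481762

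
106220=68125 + 38095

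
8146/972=4073/486=8.38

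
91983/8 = 11497 + 7/8   =  11497.88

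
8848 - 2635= 6213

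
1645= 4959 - 3314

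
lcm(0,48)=0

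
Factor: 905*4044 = 3659820  =  2^2*3^1*5^1 * 181^1* 337^1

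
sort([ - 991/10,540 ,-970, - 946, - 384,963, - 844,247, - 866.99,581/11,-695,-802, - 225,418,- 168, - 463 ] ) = [ -970, - 946, - 866.99,  -  844, - 802, - 695, -463, - 384, - 225 ,- 168, - 991/10, 581/11, 247, 418, 540,963]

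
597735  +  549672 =1147407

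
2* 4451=8902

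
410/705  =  82/141=0.58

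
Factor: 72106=2^1*31^1 * 1163^1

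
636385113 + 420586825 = 1056971938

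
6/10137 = 2/3379 = 0.00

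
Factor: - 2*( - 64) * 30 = 2^8*3^1*5^1 = 3840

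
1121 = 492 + 629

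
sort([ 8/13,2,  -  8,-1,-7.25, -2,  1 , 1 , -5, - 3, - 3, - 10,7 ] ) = [ - 10, - 8,-7.25,  -  5, - 3,-3,  -  2,-1, 8/13,  1, 1, 2,7 ] 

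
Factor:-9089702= - 2^1*29^1* 156719^1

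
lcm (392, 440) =21560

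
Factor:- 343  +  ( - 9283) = -9626 =- 2^1*4813^1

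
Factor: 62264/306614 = 2^2*7^(-1) * 11^(  -  2 )*43^1 = 172/847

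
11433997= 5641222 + 5792775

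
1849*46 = 85054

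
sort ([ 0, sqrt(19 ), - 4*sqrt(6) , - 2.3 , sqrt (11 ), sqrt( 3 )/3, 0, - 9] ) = [ - 4*sqrt(6 ), - 9, - 2.3, 0,0,sqrt (3)/3,  sqrt( 11),sqrt(19 )]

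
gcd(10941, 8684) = 1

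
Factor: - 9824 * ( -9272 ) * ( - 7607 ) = - 2^8*19^1 * 61^1*307^1 * 7607^1=- 692907389696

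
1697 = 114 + 1583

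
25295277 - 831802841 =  - 806507564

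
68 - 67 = 1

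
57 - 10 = 47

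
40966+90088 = 131054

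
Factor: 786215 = 5^1*157243^1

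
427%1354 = 427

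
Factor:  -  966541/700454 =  - 2^( - 1) * 19^( - 1)*29^1 *18433^(-1 )*33329^1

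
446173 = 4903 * 91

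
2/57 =2/57 = 0.04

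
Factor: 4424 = 2^3*7^1 *79^1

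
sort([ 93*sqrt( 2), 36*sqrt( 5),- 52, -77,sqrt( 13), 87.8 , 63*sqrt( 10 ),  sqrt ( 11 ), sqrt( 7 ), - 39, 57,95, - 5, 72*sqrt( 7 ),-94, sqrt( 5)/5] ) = [ - 94,-77, - 52, - 39, - 5,sqrt( 5)/5 , sqrt( 7), sqrt( 11 ), sqrt(13 ),57,36*sqrt( 5) , 87.8, 95,93*sqrt( 2),72*sqrt(7), 63*sqrt( 10)] 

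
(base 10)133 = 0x85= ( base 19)70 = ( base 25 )58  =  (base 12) b1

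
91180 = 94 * 970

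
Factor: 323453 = 13^1*139^1*179^1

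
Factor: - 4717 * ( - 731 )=17^1*43^1 * 53^1 * 89^1 = 3448127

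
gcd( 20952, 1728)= 216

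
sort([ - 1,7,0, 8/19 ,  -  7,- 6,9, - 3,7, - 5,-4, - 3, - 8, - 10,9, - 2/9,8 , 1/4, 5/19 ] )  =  [ - 10,  -  8,- 7, - 6 , - 5, - 4, - 3, - 3,- 1, - 2/9,0  ,  1/4, 5/19, 8/19,7, 7, 8,9,9]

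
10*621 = 6210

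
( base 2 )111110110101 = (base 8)7665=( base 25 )6AL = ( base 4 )332311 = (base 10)4021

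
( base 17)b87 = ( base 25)57m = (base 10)3322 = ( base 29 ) 3RG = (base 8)6372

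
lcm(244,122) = 244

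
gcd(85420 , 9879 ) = 1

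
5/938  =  5/938 =0.01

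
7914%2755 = 2404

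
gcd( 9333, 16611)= 3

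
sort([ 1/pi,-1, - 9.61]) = [ - 9.61,-1 , 1/pi]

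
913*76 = 69388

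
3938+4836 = 8774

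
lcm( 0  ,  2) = 0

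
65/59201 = 65/59201 = 0.00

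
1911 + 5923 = 7834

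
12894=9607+3287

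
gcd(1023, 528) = 33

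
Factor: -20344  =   - 2^3 * 2543^1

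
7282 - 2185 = 5097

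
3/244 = 3/244 = 0.01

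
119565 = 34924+84641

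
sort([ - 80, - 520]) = [ - 520,- 80]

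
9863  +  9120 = 18983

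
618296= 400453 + 217843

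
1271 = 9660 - 8389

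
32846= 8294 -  - 24552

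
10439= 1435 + 9004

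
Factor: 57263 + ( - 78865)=-21602 =-2^1*7^1*1543^1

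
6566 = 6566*1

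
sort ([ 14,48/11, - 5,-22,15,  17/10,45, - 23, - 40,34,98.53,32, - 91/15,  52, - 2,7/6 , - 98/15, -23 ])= [ - 40, - 23, - 23, - 22, - 98/15, - 91/15, - 5, - 2, 7/6,17/10, 48/11,14, 15,32, 34, 45,52,98.53 ]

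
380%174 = 32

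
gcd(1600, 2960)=80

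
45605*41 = 1869805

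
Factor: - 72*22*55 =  - 87120 = - 2^4*3^2*5^1*11^2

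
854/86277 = 854/86277 = 0.01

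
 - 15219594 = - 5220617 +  - 9998977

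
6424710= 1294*4965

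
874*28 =24472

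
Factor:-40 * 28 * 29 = -2^5*5^1*7^1*29^1 = -  32480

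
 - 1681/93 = -1681/93=- 18.08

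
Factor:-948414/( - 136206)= 3^( - 1 )*7^(-1)*23^(- 1 )*31^1 * 47^ (-1)*5099^1 = 158069/22701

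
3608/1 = 3608= 3608.00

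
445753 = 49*9097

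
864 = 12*72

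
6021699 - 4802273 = 1219426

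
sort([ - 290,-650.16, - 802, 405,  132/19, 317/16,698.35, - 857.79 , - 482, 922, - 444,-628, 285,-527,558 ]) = [-857.79, - 802,-650.16 , - 628, - 527, - 482 ,-444, - 290,132/19, 317/16, 285, 405, 558, 698.35,922]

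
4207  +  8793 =13000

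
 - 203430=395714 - 599144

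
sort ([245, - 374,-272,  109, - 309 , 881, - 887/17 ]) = [ - 374, - 309, - 272,  -  887/17, 109, 245,881]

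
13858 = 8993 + 4865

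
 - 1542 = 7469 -9011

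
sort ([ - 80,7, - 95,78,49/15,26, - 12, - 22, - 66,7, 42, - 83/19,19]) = [-95 , -80, - 66, - 22, - 12,-83/19,49/15, 7,  7,19, 26,  42 , 78] 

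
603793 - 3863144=-3259351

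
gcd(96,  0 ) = 96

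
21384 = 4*5346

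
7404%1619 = 928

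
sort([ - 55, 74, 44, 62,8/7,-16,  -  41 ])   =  [  -  55, - 41, - 16 , 8/7, 44, 62,74] 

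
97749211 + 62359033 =160108244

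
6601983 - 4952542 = 1649441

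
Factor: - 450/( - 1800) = 2^( - 2) = 1/4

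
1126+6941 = 8067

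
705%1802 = 705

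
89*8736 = 777504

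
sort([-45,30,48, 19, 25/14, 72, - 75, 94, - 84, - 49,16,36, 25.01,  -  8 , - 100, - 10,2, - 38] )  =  [ - 100, - 84 , -75,-49,  -  45, - 38, - 10, - 8, 25/14, 2, 16,  19,25.01, 30,36,  48, 72,94] 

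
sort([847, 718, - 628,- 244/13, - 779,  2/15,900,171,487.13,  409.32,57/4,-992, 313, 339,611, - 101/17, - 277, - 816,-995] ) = [ - 995, - 992,  -  816, - 779, -628 , - 277,  -  244/13, - 101/17,2/15, 57/4,171,313,  339, 409.32, 487.13,611,  718, 847,900]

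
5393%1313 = 141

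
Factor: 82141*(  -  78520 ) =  - 2^3*5^1*13^1*151^1 * 82141^1  =  - 6449711320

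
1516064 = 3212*472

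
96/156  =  8/13 = 0.62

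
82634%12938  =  5006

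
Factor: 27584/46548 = 16/27  =  2^4*3^( - 3)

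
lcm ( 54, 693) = 4158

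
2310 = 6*385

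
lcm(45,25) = 225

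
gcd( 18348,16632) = 132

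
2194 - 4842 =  - 2648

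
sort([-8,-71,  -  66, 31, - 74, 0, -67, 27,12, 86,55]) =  [ - 74, - 71, - 67,- 66, - 8, 0, 12,27,31,  55,  86]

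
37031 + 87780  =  124811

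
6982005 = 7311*955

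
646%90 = 16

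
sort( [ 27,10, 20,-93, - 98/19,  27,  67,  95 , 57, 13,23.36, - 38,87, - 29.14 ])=[ - 93, - 38,-29.14,-98/19,10, 13,20, 23.36,27,27, 57,67, 87, 95] 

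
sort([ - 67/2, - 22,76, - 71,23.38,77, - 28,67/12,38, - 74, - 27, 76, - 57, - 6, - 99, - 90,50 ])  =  [ - 99, - 90,-74, - 71, - 57, - 67/2, - 28, - 27 ,- 22 ,- 6,67/12, 23.38, 38,  50, 76,76,77]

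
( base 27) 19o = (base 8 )1744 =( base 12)6B0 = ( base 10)996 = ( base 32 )v4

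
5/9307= 5/9307 = 0.00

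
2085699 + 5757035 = 7842734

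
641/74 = 641/74 = 8.66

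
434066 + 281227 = 715293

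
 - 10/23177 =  -10/23177=-  0.00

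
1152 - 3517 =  - 2365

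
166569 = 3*55523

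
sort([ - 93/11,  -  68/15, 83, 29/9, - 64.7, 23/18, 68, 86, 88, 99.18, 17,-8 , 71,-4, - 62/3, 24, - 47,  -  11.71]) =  [-64.7 ,-47, - 62/3, - 11.71, - 93/11, - 8, - 68/15, - 4, 23/18, 29/9,17, 24, 68, 71, 83, 86, 88, 99.18]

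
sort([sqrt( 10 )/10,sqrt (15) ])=[ sqrt( 10)/10,sqrt( 15) ] 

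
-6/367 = - 6/367 = - 0.02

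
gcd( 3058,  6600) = 22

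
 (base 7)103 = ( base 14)3a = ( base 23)26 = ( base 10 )52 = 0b110100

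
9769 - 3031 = 6738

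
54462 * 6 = 326772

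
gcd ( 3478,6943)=1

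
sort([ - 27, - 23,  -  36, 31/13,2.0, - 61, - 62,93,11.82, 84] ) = [ - 62, - 61 , - 36, - 27, - 23,2.0, 31/13 , 11.82,84 , 93]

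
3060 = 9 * 340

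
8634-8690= -56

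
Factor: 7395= 3^1*5^1*17^1*29^1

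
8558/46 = 186 + 1/23=186.04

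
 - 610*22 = -13420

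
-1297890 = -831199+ - 466691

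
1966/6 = 983/3 = 327.67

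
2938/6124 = 1469/3062 =0.48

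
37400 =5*7480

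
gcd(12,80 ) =4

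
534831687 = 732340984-197509297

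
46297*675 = 31250475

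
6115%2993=129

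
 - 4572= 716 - 5288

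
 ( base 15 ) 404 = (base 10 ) 904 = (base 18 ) 2e4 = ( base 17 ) 323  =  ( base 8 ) 1610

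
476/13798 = 238/6899= 0.03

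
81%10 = 1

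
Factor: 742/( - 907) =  - 2^1*7^1*53^1*907^( - 1)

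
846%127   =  84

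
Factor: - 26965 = -5^1*5393^1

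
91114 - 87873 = 3241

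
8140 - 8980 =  - 840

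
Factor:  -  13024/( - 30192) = 2^1*3^( - 1)*11^1*17^( - 1 ) = 22/51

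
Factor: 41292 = 2^2 *3^2*31^1* 37^1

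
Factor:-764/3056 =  - 1/4=- 2^(-2) 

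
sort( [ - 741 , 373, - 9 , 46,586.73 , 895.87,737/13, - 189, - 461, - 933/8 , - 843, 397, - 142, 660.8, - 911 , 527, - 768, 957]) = [ - 911,-843, - 768,-741, - 461, - 189 , - 142 , - 933/8, - 9, 46, 737/13,373,  397,527, 586.73,660.8 , 895.87, 957 ]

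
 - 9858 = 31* ( - 318 )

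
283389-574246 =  - 290857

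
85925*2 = 171850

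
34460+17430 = 51890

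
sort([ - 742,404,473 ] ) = [ - 742,  404, 473 ]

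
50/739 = 50/739 = 0.07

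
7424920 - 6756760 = 668160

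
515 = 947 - 432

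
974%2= 0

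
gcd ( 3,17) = 1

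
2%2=0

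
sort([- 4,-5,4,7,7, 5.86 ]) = [ - 5,-4,4,  5.86,7,7 ]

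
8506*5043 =42895758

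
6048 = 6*1008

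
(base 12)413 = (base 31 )j2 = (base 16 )24f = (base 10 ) 591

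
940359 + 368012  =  1308371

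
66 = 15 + 51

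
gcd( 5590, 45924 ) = 86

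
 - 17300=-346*50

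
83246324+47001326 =130247650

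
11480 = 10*1148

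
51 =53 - 2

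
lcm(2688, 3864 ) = 61824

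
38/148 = 19/74=0.26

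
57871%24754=8363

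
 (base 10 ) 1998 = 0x7ce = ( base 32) 1UE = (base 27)2K0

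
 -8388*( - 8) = 67104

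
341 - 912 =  -571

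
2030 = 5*406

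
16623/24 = 5541/8 = 692.62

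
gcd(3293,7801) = 1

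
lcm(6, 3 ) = 6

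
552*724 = 399648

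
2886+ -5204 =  - 2318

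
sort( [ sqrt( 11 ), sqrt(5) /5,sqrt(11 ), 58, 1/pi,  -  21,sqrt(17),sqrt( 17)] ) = [ - 21,  1/pi, sqrt (5)/5,sqrt( 11 ),  sqrt( 11 ), sqrt(17 ), sqrt( 17), 58 ]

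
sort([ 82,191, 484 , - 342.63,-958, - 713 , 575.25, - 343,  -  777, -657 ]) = [  -  958, -777, - 713,  -  657 , - 343 ,  -  342.63,82 , 191,484,575.25 ]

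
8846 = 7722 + 1124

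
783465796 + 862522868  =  1645988664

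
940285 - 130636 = 809649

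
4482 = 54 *83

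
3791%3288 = 503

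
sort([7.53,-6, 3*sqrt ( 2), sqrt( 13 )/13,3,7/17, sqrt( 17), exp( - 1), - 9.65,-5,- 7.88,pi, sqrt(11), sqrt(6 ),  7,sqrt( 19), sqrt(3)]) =[- 9.65 ,  -  7.88,  -  6,-5,sqrt(13) /13, exp (- 1), 7/17,sqrt(3),sqrt( 6), 3, pi,sqrt(11),sqrt( 17 ), 3*sqrt(2), sqrt(19), 7, 7.53] 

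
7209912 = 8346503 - 1136591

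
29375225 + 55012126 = 84387351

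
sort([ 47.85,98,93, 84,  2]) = [ 2,  47.85 , 84, 93,98]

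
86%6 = 2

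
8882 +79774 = 88656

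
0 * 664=0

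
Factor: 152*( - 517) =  - 2^3*11^1*19^1*47^1 = - 78584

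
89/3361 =89/3361 = 0.03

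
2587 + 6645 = 9232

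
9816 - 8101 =1715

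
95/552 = 95/552 = 0.17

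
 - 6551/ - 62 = 105  +  41/62 =105.66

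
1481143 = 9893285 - 8412142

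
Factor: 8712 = 2^3*3^2*11^2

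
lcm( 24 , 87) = 696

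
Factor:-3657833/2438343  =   - 3^( - 4 )*1283^1*2851^1*30103^( - 1 )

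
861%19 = 6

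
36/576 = 1/16 = 0.06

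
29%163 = 29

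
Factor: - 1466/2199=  - 2/3 = -2^1*3^( - 1)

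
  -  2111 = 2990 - 5101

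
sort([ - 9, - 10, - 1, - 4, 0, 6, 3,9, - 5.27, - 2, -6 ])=[ - 10, - 9,-6, - 5.27 , - 4,-2, - 1,0,3, 6, 9] 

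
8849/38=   232 + 33/38 = 232.87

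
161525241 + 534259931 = 695785172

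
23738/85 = 23738/85 = 279.27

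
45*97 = 4365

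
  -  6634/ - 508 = 13 + 15/254 = 13.06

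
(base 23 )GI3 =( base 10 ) 8881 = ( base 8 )21261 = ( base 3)110011221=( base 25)e56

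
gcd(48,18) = 6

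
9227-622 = 8605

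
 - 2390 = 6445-8835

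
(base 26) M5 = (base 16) 241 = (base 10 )577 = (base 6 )2401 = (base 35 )GH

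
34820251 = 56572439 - 21752188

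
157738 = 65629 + 92109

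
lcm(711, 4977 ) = 4977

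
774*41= 31734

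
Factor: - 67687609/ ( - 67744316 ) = 2^( - 2)* 11^1*193^1*3361^(-1)*5039^(-1)*31883^1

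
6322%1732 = 1126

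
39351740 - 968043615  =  -928691875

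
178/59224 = 89/29612= 0.00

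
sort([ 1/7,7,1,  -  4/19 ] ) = [ - 4/19, 1/7,1,  7]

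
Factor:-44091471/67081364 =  - 2^( - 2)*3^1*7^(-1)*  61^1 *479^1*503^1*2395763^(- 1 )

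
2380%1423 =957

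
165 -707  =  -542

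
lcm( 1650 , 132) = 3300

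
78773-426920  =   - 348147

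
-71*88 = -6248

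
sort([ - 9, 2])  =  [-9,2]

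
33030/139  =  237+87/139 = 237.63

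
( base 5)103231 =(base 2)110111101110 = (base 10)3566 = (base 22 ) 782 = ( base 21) 81H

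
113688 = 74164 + 39524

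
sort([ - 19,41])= [ - 19,41]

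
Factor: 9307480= 2^3*5^1*7^1*13^1*2557^1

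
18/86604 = 3/14434 = 0.00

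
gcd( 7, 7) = 7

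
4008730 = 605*6626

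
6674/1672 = 3337/836=3.99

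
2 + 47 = 49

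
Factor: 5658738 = 2^1*3^1*41^1*  23003^1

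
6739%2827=1085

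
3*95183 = 285549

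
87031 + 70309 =157340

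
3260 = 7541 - 4281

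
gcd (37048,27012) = 4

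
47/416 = 47/416 = 0.11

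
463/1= 463 = 463.00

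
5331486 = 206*25881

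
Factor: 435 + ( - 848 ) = - 413 =-7^1  *59^1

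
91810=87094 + 4716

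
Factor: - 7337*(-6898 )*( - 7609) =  - 2^1 * 7^1*11^1*23^1*29^1 *1087^1*3449^1 = -  385096253234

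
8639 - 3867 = 4772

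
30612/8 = 7653/2  =  3826.50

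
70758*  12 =849096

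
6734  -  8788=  - 2054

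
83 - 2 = 81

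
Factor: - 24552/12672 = -2^(-4 )*31^1 = - 31/16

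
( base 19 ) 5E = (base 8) 155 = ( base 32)3d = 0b1101101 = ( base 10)109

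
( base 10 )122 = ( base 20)62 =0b1111010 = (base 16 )7A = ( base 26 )4i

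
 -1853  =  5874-7727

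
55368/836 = 66 + 48/209 = 66.23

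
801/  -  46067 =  - 801/46067 = - 0.02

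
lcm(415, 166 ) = 830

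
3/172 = 3/172 = 0.02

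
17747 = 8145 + 9602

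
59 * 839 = 49501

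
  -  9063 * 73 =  - 661599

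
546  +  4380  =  4926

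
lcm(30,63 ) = 630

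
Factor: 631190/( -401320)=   -497/316  =  - 2^(-2) * 7^1*71^1 * 79^(-1 ) 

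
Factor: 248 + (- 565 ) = - 317 = - 317^1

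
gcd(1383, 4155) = 3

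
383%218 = 165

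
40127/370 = 40127/370 = 108.45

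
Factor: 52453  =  52453^1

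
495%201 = 93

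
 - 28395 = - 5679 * 5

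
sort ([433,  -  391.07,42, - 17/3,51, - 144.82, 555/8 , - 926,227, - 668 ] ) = [ - 926, - 668, - 391.07,-144.82, - 17/3,42,51,555/8,227,433]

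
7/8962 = 7/8962 = 0.00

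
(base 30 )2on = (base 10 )2543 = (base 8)4757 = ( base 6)15435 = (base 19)70G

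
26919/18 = 2991/2= 1495.50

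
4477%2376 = 2101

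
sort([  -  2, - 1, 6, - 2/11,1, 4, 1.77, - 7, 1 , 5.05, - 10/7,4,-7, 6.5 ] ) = [  -  7, - 7,-2, - 10/7,-1,-2/11, 1,1, 1.77,4, 4, 5.05,  6 , 6.5 ] 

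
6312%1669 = 1305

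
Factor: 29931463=29931463^1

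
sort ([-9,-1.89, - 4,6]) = [ - 9, - 4, - 1.89,6]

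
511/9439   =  511/9439  =  0.05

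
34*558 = 18972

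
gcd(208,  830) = 2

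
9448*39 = 368472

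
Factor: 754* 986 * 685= 509259140 = 2^2*5^1*13^1*17^1*29^2*137^1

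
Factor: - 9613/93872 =  -  2^(-4)*5867^(-1)*9613^1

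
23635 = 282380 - 258745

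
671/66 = 10 + 1/6= 10.17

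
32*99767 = 3192544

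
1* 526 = 526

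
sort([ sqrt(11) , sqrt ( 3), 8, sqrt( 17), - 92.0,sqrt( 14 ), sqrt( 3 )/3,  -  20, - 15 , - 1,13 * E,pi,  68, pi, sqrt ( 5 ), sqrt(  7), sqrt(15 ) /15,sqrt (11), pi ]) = [-92.0, - 20, - 15,  -  1, sqrt( 15) /15,sqrt ( 3)/3, sqrt(3), sqrt(5), sqrt( 7), pi,pi,pi,sqrt(11),sqrt(11), sqrt(14), sqrt( 17), 8,13*E, 68] 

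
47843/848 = 56 + 355/848 = 56.42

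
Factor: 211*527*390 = 2^1*3^1*5^1*13^1*17^1*31^1*211^1 =43366830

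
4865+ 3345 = 8210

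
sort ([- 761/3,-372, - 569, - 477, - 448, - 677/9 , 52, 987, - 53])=[ - 569, - 477, - 448, - 372, - 761/3,-677/9 , - 53,  52 , 987]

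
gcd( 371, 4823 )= 371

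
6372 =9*708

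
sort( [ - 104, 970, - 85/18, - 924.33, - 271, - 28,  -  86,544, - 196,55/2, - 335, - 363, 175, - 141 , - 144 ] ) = [ - 924.33, - 363, - 335, - 271, - 196, - 144, - 141, - 104, - 86, - 28, - 85/18,55/2,  175,544, 970] 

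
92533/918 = 100 + 733/918 = 100.80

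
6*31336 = 188016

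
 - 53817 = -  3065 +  -50752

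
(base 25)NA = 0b1001001001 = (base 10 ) 585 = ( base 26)md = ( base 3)210200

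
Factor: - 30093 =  - 3^1*7^1*1433^1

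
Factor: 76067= 29^1*43^1 * 61^1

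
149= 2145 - 1996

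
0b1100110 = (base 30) 3C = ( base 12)86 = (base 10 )102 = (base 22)4E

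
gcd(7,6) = 1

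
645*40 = 25800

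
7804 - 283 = 7521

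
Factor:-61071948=-2^2*3^3*7^1*80783^1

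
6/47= 6/47 = 0.13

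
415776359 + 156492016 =572268375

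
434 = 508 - 74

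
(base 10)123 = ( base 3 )11120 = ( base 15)83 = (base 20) 63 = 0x7b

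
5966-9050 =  - 3084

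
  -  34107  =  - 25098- 9009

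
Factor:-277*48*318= -2^5*3^2*53^1*277^1 = -4228128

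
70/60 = 7/6 =1.17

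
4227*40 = 169080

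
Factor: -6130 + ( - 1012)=-7142 = -  2^1*3571^1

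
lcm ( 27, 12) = 108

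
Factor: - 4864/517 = -2^8 *11^(-1 )  *19^1*47^(  -  1)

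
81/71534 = 81/71534=0.00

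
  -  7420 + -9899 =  - 17319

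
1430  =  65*22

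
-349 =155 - 504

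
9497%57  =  35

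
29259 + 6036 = 35295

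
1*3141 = 3141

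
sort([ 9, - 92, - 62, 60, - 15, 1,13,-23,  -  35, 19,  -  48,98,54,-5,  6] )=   [ - 92, - 62,-48,  -  35,  -  23, - 15,-5, 1, 6, 9, 13 , 19, 54, 60, 98 ]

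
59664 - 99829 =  - 40165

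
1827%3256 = 1827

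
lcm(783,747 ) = 64989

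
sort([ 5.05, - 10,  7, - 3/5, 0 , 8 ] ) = [-10, - 3/5,0, 5.05, 7, 8 ] 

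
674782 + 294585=969367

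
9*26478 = 238302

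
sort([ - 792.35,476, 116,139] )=[-792.35, 116,139,476] 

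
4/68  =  1/17=0.06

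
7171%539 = 164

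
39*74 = 2886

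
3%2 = 1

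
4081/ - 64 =  -  4081/64 = -  63.77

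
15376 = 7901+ 7475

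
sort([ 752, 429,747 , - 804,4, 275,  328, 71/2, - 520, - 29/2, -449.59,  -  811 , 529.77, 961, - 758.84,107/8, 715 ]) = [ - 811, - 804, - 758.84,  -  520, - 449.59, - 29/2,  4, 107/8,71/2,275, 328, 429, 529.77, 715, 747,  752, 961] 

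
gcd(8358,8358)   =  8358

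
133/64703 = 133/64703 =0.00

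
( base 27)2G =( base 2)1000110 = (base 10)70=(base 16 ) 46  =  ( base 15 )4a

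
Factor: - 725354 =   -  2^1*7^1*197^1*263^1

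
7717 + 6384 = 14101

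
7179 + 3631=10810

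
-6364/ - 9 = 6364/9 = 707.11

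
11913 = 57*209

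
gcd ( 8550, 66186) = 18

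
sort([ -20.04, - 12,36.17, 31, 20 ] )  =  [ - 20.04, - 12,  20 , 31,  36.17] 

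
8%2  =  0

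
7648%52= 4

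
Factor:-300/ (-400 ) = 2^( - 2) * 3^1 = 3/4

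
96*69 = 6624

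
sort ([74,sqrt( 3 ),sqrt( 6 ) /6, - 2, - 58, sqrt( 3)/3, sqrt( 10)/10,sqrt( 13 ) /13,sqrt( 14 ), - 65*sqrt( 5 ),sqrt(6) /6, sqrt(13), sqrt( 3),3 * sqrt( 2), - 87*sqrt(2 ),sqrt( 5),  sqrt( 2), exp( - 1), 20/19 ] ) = [ - 65 * sqrt (5), - 87*sqrt(2), - 58, - 2 , sqrt(13 ) /13, sqrt( 10 ) /10, exp( - 1),sqrt(6)/6, sqrt( 6 )/6,sqrt(3)/3,20/19,sqrt( 2),sqrt ( 3),sqrt( 3),sqrt (5),sqrt( 13),sqrt( 14),3*sqrt( 2), 74 ]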